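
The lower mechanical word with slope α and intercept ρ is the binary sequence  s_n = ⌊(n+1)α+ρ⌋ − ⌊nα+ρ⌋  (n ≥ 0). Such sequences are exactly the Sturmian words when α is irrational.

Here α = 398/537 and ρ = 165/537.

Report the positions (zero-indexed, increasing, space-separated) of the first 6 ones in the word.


n=0: ⌊563/537⌋−⌊165/537⌋ = 1−0 = 1  ← one
n=1: ⌊961/537⌋−⌊563/537⌋ = 1−1 = 0
n=2: ⌊1359/537⌋−⌊961/537⌋ = 2−1 = 1  ← one
n=3: ⌊1757/537⌋−⌊1359/537⌋ = 3−2 = 1  ← one
n=4: ⌊2155/537⌋−⌊1757/537⌋ = 4−3 = 1  ← one
n=5: ⌊2553/537⌋−⌊2155/537⌋ = 4−4 = 0
n=6: ⌊2951/537⌋−⌊2553/537⌋ = 5−4 = 1  ← one
n=7: ⌊3349/537⌋−⌊2951/537⌋ = 6−5 = 1  ← one
positions of the first 6 ones: 0 2 3 4 6 7

0 2 3 4 6 7


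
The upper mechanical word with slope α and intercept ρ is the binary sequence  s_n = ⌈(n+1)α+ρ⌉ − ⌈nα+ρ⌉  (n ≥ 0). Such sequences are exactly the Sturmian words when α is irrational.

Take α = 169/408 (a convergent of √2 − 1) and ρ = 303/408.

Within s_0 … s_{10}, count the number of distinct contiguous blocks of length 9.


3

t_n = ⌈(n·169+303)/408⌉ for n = 0 … 11:
  n=0…9: ⌈303/408⌉=1 ⌈472/408⌉=2 ⌈641/408⌉=2 ⌈810/408⌉=2 ⌈979/408⌉=3 ⌈1148/408⌉=3 ⌈1317/408⌉=4 ⌈1486/408⌉=4 ⌈1655/408⌉=5 ⌈1824/408⌉=5
  n=10…11: ⌈1993/408⌉=5 ⌈2162/408⌉=6
s_n = t_(n+1) − t_n for n = 0 … 10 gives
prefix = 10010101001
slide a length-9 window over [0..8] … [2..10] (3 windows); first occurrence of each distinct factor:
  [  0..  8] 100101010
  [  1..  9] 001010100
  [  2.. 10] 010101001
distinct factors: {001010100, 010101001, 100101010}
count = 3  (Sturmian bound for length 9 is 10)


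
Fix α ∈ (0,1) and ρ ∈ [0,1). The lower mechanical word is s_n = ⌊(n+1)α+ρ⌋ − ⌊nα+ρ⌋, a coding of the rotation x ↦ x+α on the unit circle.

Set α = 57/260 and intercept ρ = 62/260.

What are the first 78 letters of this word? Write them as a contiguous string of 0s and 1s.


000100001000100001000100001000100001000100001000010001000010001000010001000010

n=0: ⌊(1·57+62)/260⌋ − ⌊(0·57+62)/260⌋ = ⌊119/260⌋ − ⌊62/260⌋ = 0 − 0 = 0
n=1: ⌊(2·57+62)/260⌋ − ⌊(1·57+62)/260⌋ = ⌊176/260⌋ − ⌊119/260⌋ = 0 − 0 = 0
n=2: ⌊(3·57+62)/260⌋ − ⌊(2·57+62)/260⌋ = ⌊233/260⌋ − ⌊176/260⌋ = 0 − 0 = 0
n=3: ⌊(4·57+62)/260⌋ − ⌊(3·57+62)/260⌋ = ⌊290/260⌋ − ⌊233/260⌋ = 1 − 0 = 1
n=4: ⌊(5·57+62)/260⌋ − ⌊(4·57+62)/260⌋ = ⌊347/260⌋ − ⌊290/260⌋ = 1 − 1 = 0
n=5: ⌊(6·57+62)/260⌋ − ⌊(5·57+62)/260⌋ = ⌊404/260⌋ − ⌊347/260⌋ = 1 − 1 = 0
n=6: ⌊(7·57+62)/260⌋ − ⌊(6·57+62)/260⌋ = ⌊461/260⌋ − ⌊404/260⌋ = 1 − 1 = 0
n=7: ⌊(8·57+62)/260⌋ − ⌊(7·57+62)/260⌋ = ⌊518/260⌋ − ⌊461/260⌋ = 1 − 1 = 0
n=8: ⌊(9·57+62)/260⌋ − ⌊(8·57+62)/260⌋ = ⌊575/260⌋ − ⌊518/260⌋ = 2 − 1 = 1
n=9: ⌊(10·57+62)/260⌋ − ⌊(9·57+62)/260⌋ = ⌊632/260⌋ − ⌊575/260⌋ = 2 − 2 = 0
n=10: ⌊(11·57+62)/260⌋ − ⌊(10·57+62)/260⌋ = ⌊689/260⌋ − ⌊632/260⌋ = 2 − 2 = 0
n=11: ⌊(12·57+62)/260⌋ − ⌊(11·57+62)/260⌋ = ⌊746/260⌋ − ⌊689/260⌋ = 2 − 2 = 0
n=12: ⌊(13·57+62)/260⌋ − ⌊(12·57+62)/260⌋ = ⌊803/260⌋ − ⌊746/260⌋ = 3 − 2 = 1
n=13: ⌊(14·57+62)/260⌋ − ⌊(13·57+62)/260⌋ = ⌊860/260⌋ − ⌊803/260⌋ = 3 − 3 = 0
n=14: ⌊(15·57+62)/260⌋ − ⌊(14·57+62)/260⌋ = ⌊917/260⌋ − ⌊860/260⌋ = 3 − 3 = 0
n=15: ⌊(16·57+62)/260⌋ − ⌊(15·57+62)/260⌋ = ⌊974/260⌋ − ⌊917/260⌋ = 3 − 3 = 0
n=16: ⌊(17·57+62)/260⌋ − ⌊(16·57+62)/260⌋ = ⌊1031/260⌋ − ⌊974/260⌋ = 3 − 3 = 0
n=17: ⌊(18·57+62)/260⌋ − ⌊(17·57+62)/260⌋ = ⌊1088/260⌋ − ⌊1031/260⌋ = 4 − 3 = 1
n=18: ⌊(19·57+62)/260⌋ − ⌊(18·57+62)/260⌋ = ⌊1145/260⌋ − ⌊1088/260⌋ = 4 − 4 = 0
n=19: ⌊(20·57+62)/260⌋ − ⌊(19·57+62)/260⌋ = ⌊1202/260⌋ − ⌊1145/260⌋ = 4 − 4 = 0
n=20: ⌊(21·57+62)/260⌋ − ⌊(20·57+62)/260⌋ = ⌊1259/260⌋ − ⌊1202/260⌋ = 4 − 4 = 0
n=21: ⌊(22·57+62)/260⌋ − ⌊(21·57+62)/260⌋ = ⌊1316/260⌋ − ⌊1259/260⌋ = 5 − 4 = 1
n=22: ⌊(23·57+62)/260⌋ − ⌊(22·57+62)/260⌋ = ⌊1373/260⌋ − ⌊1316/260⌋ = 5 − 5 = 0
n=23: ⌊(24·57+62)/260⌋ − ⌊(23·57+62)/260⌋ = ⌊1430/260⌋ − ⌊1373/260⌋ = 5 − 5 = 0
n=24: ⌊(25·57+62)/260⌋ − ⌊(24·57+62)/260⌋ = ⌊1487/260⌋ − ⌊1430/260⌋ = 5 − 5 = 0
n=25: ⌊(26·57+62)/260⌋ − ⌊(25·57+62)/260⌋ = ⌊1544/260⌋ − ⌊1487/260⌋ = 5 − 5 = 0
n=26: ⌊(27·57+62)/260⌋ − ⌊(26·57+62)/260⌋ = ⌊1601/260⌋ − ⌊1544/260⌋ = 6 − 5 = 1
n=27: ⌊(28·57+62)/260⌋ − ⌊(27·57+62)/260⌋ = ⌊1658/260⌋ − ⌊1601/260⌋ = 6 − 6 = 0
n=28: ⌊(29·57+62)/260⌋ − ⌊(28·57+62)/260⌋ = ⌊1715/260⌋ − ⌊1658/260⌋ = 6 − 6 = 0
n=29: ⌊(30·57+62)/260⌋ − ⌊(29·57+62)/260⌋ = ⌊1772/260⌋ − ⌊1715/260⌋ = 6 − 6 = 0
n=30: ⌊(31·57+62)/260⌋ − ⌊(30·57+62)/260⌋ = ⌊1829/260⌋ − ⌊1772/260⌋ = 7 − 6 = 1
n=31: ⌊(32·57+62)/260⌋ − ⌊(31·57+62)/260⌋ = ⌊1886/260⌋ − ⌊1829/260⌋ = 7 − 7 = 0
n=32: ⌊(33·57+62)/260⌋ − ⌊(32·57+62)/260⌋ = ⌊1943/260⌋ − ⌊1886/260⌋ = 7 − 7 = 0
n=33: ⌊(34·57+62)/260⌋ − ⌊(33·57+62)/260⌋ = ⌊2000/260⌋ − ⌊1943/260⌋ = 7 − 7 = 0
n=34: ⌊(35·57+62)/260⌋ − ⌊(34·57+62)/260⌋ = ⌊2057/260⌋ − ⌊2000/260⌋ = 7 − 7 = 0
n=35: ⌊(36·57+62)/260⌋ − ⌊(35·57+62)/260⌋ = ⌊2114/260⌋ − ⌊2057/260⌋ = 8 − 7 = 1
n=36: ⌊(37·57+62)/260⌋ − ⌊(36·57+62)/260⌋ = ⌊2171/260⌋ − ⌊2114/260⌋ = 8 − 8 = 0
n=37: ⌊(38·57+62)/260⌋ − ⌊(37·57+62)/260⌋ = ⌊2228/260⌋ − ⌊2171/260⌋ = 8 − 8 = 0
n=38: ⌊(39·57+62)/260⌋ − ⌊(38·57+62)/260⌋ = ⌊2285/260⌋ − ⌊2228/260⌋ = 8 − 8 = 0
n=39: ⌊(40·57+62)/260⌋ − ⌊(39·57+62)/260⌋ = ⌊2342/260⌋ − ⌊2285/260⌋ = 9 − 8 = 1
n=40: ⌊(41·57+62)/260⌋ − ⌊(40·57+62)/260⌋ = ⌊2399/260⌋ − ⌊2342/260⌋ = 9 − 9 = 0
n=41: ⌊(42·57+62)/260⌋ − ⌊(41·57+62)/260⌋ = ⌊2456/260⌋ − ⌊2399/260⌋ = 9 − 9 = 0
n=42: ⌊(43·57+62)/260⌋ − ⌊(42·57+62)/260⌋ = ⌊2513/260⌋ − ⌊2456/260⌋ = 9 − 9 = 0
n=43: ⌊(44·57+62)/260⌋ − ⌊(43·57+62)/260⌋ = ⌊2570/260⌋ − ⌊2513/260⌋ = 9 − 9 = 0
n=44: ⌊(45·57+62)/260⌋ − ⌊(44·57+62)/260⌋ = ⌊2627/260⌋ − ⌊2570/260⌋ = 10 − 9 = 1
n=45: ⌊(46·57+62)/260⌋ − ⌊(45·57+62)/260⌋ = ⌊2684/260⌋ − ⌊2627/260⌋ = 10 − 10 = 0
n=46: ⌊(47·57+62)/260⌋ − ⌊(46·57+62)/260⌋ = ⌊2741/260⌋ − ⌊2684/260⌋ = 10 − 10 = 0
n=47: ⌊(48·57+62)/260⌋ − ⌊(47·57+62)/260⌋ = ⌊2798/260⌋ − ⌊2741/260⌋ = 10 − 10 = 0
n=48: ⌊(49·57+62)/260⌋ − ⌊(48·57+62)/260⌋ = ⌊2855/260⌋ − ⌊2798/260⌋ = 10 − 10 = 0
n=49: ⌊(50·57+62)/260⌋ − ⌊(49·57+62)/260⌋ = ⌊2912/260⌋ − ⌊2855/260⌋ = 11 − 10 = 1
n=50: ⌊(51·57+62)/260⌋ − ⌊(50·57+62)/260⌋ = ⌊2969/260⌋ − ⌊2912/260⌋ = 11 − 11 = 0
n=51: ⌊(52·57+62)/260⌋ − ⌊(51·57+62)/260⌋ = ⌊3026/260⌋ − ⌊2969/260⌋ = 11 − 11 = 0
n=52: ⌊(53·57+62)/260⌋ − ⌊(52·57+62)/260⌋ = ⌊3083/260⌋ − ⌊3026/260⌋ = 11 − 11 = 0
n=53: ⌊(54·57+62)/260⌋ − ⌊(53·57+62)/260⌋ = ⌊3140/260⌋ − ⌊3083/260⌋ = 12 − 11 = 1
n=54: ⌊(55·57+62)/260⌋ − ⌊(54·57+62)/260⌋ = ⌊3197/260⌋ − ⌊3140/260⌋ = 12 − 12 = 0
n=55: ⌊(56·57+62)/260⌋ − ⌊(55·57+62)/260⌋ = ⌊3254/260⌋ − ⌊3197/260⌋ = 12 − 12 = 0
n=56: ⌊(57·57+62)/260⌋ − ⌊(56·57+62)/260⌋ = ⌊3311/260⌋ − ⌊3254/260⌋ = 12 − 12 = 0
n=57: ⌊(58·57+62)/260⌋ − ⌊(57·57+62)/260⌋ = ⌊3368/260⌋ − ⌊3311/260⌋ = 12 − 12 = 0
n=58: ⌊(59·57+62)/260⌋ − ⌊(58·57+62)/260⌋ = ⌊3425/260⌋ − ⌊3368/260⌋ = 13 − 12 = 1
n=59: ⌊(60·57+62)/260⌋ − ⌊(59·57+62)/260⌋ = ⌊3482/260⌋ − ⌊3425/260⌋ = 13 − 13 = 0
n=60: ⌊(61·57+62)/260⌋ − ⌊(60·57+62)/260⌋ = ⌊3539/260⌋ − ⌊3482/260⌋ = 13 − 13 = 0
n=61: ⌊(62·57+62)/260⌋ − ⌊(61·57+62)/260⌋ = ⌊3596/260⌋ − ⌊3539/260⌋ = 13 − 13 = 0
n=62: ⌊(63·57+62)/260⌋ − ⌊(62·57+62)/260⌋ = ⌊3653/260⌋ − ⌊3596/260⌋ = 14 − 13 = 1
n=63: ⌊(64·57+62)/260⌋ − ⌊(63·57+62)/260⌋ = ⌊3710/260⌋ − ⌊3653/260⌋ = 14 − 14 = 0
n=64: ⌊(65·57+62)/260⌋ − ⌊(64·57+62)/260⌋ = ⌊3767/260⌋ − ⌊3710/260⌋ = 14 − 14 = 0
n=65: ⌊(66·57+62)/260⌋ − ⌊(65·57+62)/260⌋ = ⌊3824/260⌋ − ⌊3767/260⌋ = 14 − 14 = 0
n=66: ⌊(67·57+62)/260⌋ − ⌊(66·57+62)/260⌋ = ⌊3881/260⌋ − ⌊3824/260⌋ = 14 − 14 = 0
n=67: ⌊(68·57+62)/260⌋ − ⌊(67·57+62)/260⌋ = ⌊3938/260⌋ − ⌊3881/260⌋ = 15 − 14 = 1
n=68: ⌊(69·57+62)/260⌋ − ⌊(68·57+62)/260⌋ = ⌊3995/260⌋ − ⌊3938/260⌋ = 15 − 15 = 0
n=69: ⌊(70·57+62)/260⌋ − ⌊(69·57+62)/260⌋ = ⌊4052/260⌋ − ⌊3995/260⌋ = 15 − 15 = 0
n=70: ⌊(71·57+62)/260⌋ − ⌊(70·57+62)/260⌋ = ⌊4109/260⌋ − ⌊4052/260⌋ = 15 − 15 = 0
n=71: ⌊(72·57+62)/260⌋ − ⌊(71·57+62)/260⌋ = ⌊4166/260⌋ − ⌊4109/260⌋ = 16 − 15 = 1
n=72: ⌊(73·57+62)/260⌋ − ⌊(72·57+62)/260⌋ = ⌊4223/260⌋ − ⌊4166/260⌋ = 16 − 16 = 0
n=73: ⌊(74·57+62)/260⌋ − ⌊(73·57+62)/260⌋ = ⌊4280/260⌋ − ⌊4223/260⌋ = 16 − 16 = 0
n=74: ⌊(75·57+62)/260⌋ − ⌊(74·57+62)/260⌋ = ⌊4337/260⌋ − ⌊4280/260⌋ = 16 − 16 = 0
n=75: ⌊(76·57+62)/260⌋ − ⌊(75·57+62)/260⌋ = ⌊4394/260⌋ − ⌊4337/260⌋ = 16 − 16 = 0
n=76: ⌊(77·57+62)/260⌋ − ⌊(76·57+62)/260⌋ = ⌊4451/260⌋ − ⌊4394/260⌋ = 17 − 16 = 1
n=77: ⌊(78·57+62)/260⌋ − ⌊(77·57+62)/260⌋ = ⌊4508/260⌋ − ⌊4451/260⌋ = 17 − 17 = 0


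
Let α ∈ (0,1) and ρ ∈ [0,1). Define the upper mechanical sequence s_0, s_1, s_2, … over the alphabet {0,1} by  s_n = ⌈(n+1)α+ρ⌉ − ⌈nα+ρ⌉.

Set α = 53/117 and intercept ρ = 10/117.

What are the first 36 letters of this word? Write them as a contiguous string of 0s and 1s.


001010101010010101010100101010101001

n=0: ⌈(1·53+10)/117⌉ − ⌈(0·53+10)/117⌉ = ⌈63/117⌉ − ⌈10/117⌉ = 1 − 1 = 0
n=1: ⌈(2·53+10)/117⌉ − ⌈(1·53+10)/117⌉ = ⌈116/117⌉ − ⌈63/117⌉ = 1 − 1 = 0
n=2: ⌈(3·53+10)/117⌉ − ⌈(2·53+10)/117⌉ = ⌈169/117⌉ − ⌈116/117⌉ = 2 − 1 = 1
n=3: ⌈(4·53+10)/117⌉ − ⌈(3·53+10)/117⌉ = ⌈222/117⌉ − ⌈169/117⌉ = 2 − 2 = 0
n=4: ⌈(5·53+10)/117⌉ − ⌈(4·53+10)/117⌉ = ⌈275/117⌉ − ⌈222/117⌉ = 3 − 2 = 1
n=5: ⌈(6·53+10)/117⌉ − ⌈(5·53+10)/117⌉ = ⌈328/117⌉ − ⌈275/117⌉ = 3 − 3 = 0
n=6: ⌈(7·53+10)/117⌉ − ⌈(6·53+10)/117⌉ = ⌈381/117⌉ − ⌈328/117⌉ = 4 − 3 = 1
n=7: ⌈(8·53+10)/117⌉ − ⌈(7·53+10)/117⌉ = ⌈434/117⌉ − ⌈381/117⌉ = 4 − 4 = 0
n=8: ⌈(9·53+10)/117⌉ − ⌈(8·53+10)/117⌉ = ⌈487/117⌉ − ⌈434/117⌉ = 5 − 4 = 1
n=9: ⌈(10·53+10)/117⌉ − ⌈(9·53+10)/117⌉ = ⌈540/117⌉ − ⌈487/117⌉ = 5 − 5 = 0
n=10: ⌈(11·53+10)/117⌉ − ⌈(10·53+10)/117⌉ = ⌈593/117⌉ − ⌈540/117⌉ = 6 − 5 = 1
n=11: ⌈(12·53+10)/117⌉ − ⌈(11·53+10)/117⌉ = ⌈646/117⌉ − ⌈593/117⌉ = 6 − 6 = 0
n=12: ⌈(13·53+10)/117⌉ − ⌈(12·53+10)/117⌉ = ⌈699/117⌉ − ⌈646/117⌉ = 6 − 6 = 0
n=13: ⌈(14·53+10)/117⌉ − ⌈(13·53+10)/117⌉ = ⌈752/117⌉ − ⌈699/117⌉ = 7 − 6 = 1
n=14: ⌈(15·53+10)/117⌉ − ⌈(14·53+10)/117⌉ = ⌈805/117⌉ − ⌈752/117⌉ = 7 − 7 = 0
n=15: ⌈(16·53+10)/117⌉ − ⌈(15·53+10)/117⌉ = ⌈858/117⌉ − ⌈805/117⌉ = 8 − 7 = 1
n=16: ⌈(17·53+10)/117⌉ − ⌈(16·53+10)/117⌉ = ⌈911/117⌉ − ⌈858/117⌉ = 8 − 8 = 0
n=17: ⌈(18·53+10)/117⌉ − ⌈(17·53+10)/117⌉ = ⌈964/117⌉ − ⌈911/117⌉ = 9 − 8 = 1
n=18: ⌈(19·53+10)/117⌉ − ⌈(18·53+10)/117⌉ = ⌈1017/117⌉ − ⌈964/117⌉ = 9 − 9 = 0
n=19: ⌈(20·53+10)/117⌉ − ⌈(19·53+10)/117⌉ = ⌈1070/117⌉ − ⌈1017/117⌉ = 10 − 9 = 1
n=20: ⌈(21·53+10)/117⌉ − ⌈(20·53+10)/117⌉ = ⌈1123/117⌉ − ⌈1070/117⌉ = 10 − 10 = 0
n=21: ⌈(22·53+10)/117⌉ − ⌈(21·53+10)/117⌉ = ⌈1176/117⌉ − ⌈1123/117⌉ = 11 − 10 = 1
n=22: ⌈(23·53+10)/117⌉ − ⌈(22·53+10)/117⌉ = ⌈1229/117⌉ − ⌈1176/117⌉ = 11 − 11 = 0
n=23: ⌈(24·53+10)/117⌉ − ⌈(23·53+10)/117⌉ = ⌈1282/117⌉ − ⌈1229/117⌉ = 11 − 11 = 0
n=24: ⌈(25·53+10)/117⌉ − ⌈(24·53+10)/117⌉ = ⌈1335/117⌉ − ⌈1282/117⌉ = 12 − 11 = 1
n=25: ⌈(26·53+10)/117⌉ − ⌈(25·53+10)/117⌉ = ⌈1388/117⌉ − ⌈1335/117⌉ = 12 − 12 = 0
n=26: ⌈(27·53+10)/117⌉ − ⌈(26·53+10)/117⌉ = ⌈1441/117⌉ − ⌈1388/117⌉ = 13 − 12 = 1
n=27: ⌈(28·53+10)/117⌉ − ⌈(27·53+10)/117⌉ = ⌈1494/117⌉ − ⌈1441/117⌉ = 13 − 13 = 0
n=28: ⌈(29·53+10)/117⌉ − ⌈(28·53+10)/117⌉ = ⌈1547/117⌉ − ⌈1494/117⌉ = 14 − 13 = 1
n=29: ⌈(30·53+10)/117⌉ − ⌈(29·53+10)/117⌉ = ⌈1600/117⌉ − ⌈1547/117⌉ = 14 − 14 = 0
n=30: ⌈(31·53+10)/117⌉ − ⌈(30·53+10)/117⌉ = ⌈1653/117⌉ − ⌈1600/117⌉ = 15 − 14 = 1
n=31: ⌈(32·53+10)/117⌉ − ⌈(31·53+10)/117⌉ = ⌈1706/117⌉ − ⌈1653/117⌉ = 15 − 15 = 0
n=32: ⌈(33·53+10)/117⌉ − ⌈(32·53+10)/117⌉ = ⌈1759/117⌉ − ⌈1706/117⌉ = 16 − 15 = 1
n=33: ⌈(34·53+10)/117⌉ − ⌈(33·53+10)/117⌉ = ⌈1812/117⌉ − ⌈1759/117⌉ = 16 − 16 = 0
n=34: ⌈(35·53+10)/117⌉ − ⌈(34·53+10)/117⌉ = ⌈1865/117⌉ − ⌈1812/117⌉ = 16 − 16 = 0
n=35: ⌈(36·53+10)/117⌉ − ⌈(35·53+10)/117⌉ = ⌈1918/117⌉ − ⌈1865/117⌉ = 17 − 16 = 1


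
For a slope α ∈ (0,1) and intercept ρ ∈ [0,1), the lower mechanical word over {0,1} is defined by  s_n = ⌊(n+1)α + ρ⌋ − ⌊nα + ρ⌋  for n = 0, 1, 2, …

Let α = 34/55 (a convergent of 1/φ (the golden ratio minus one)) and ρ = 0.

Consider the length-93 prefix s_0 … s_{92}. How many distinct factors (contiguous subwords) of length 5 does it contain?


t_n = ⌊(n·34)/55⌋ for n = 0 … 93:
  n=0…9: ⌊0/55⌋=0 ⌊34/55⌋=0 ⌊68/55⌋=1 ⌊102/55⌋=1 ⌊136/55⌋=2 ⌊170/55⌋=3 ⌊204/55⌋=3 ⌊238/55⌋=4 ⌊272/55⌋=4 ⌊306/55⌋=5
  n=10…19: ⌊340/55⌋=6 ⌊374/55⌋=6 ⌊408/55⌋=7 ⌊442/55⌋=8 ⌊476/55⌋=8 ⌊510/55⌋=9 ⌊544/55⌋=9 ⌊578/55⌋=10 ⌊612/55⌋=11 ⌊646/55⌋=11
  n=20…29: ⌊680/55⌋=12 ⌊714/55⌋=12 ⌊748/55⌋=13 ⌊782/55⌋=14 ⌊816/55⌋=14 ⌊850/55⌋=15 ⌊884/55⌋=16 ⌊918/55⌋=16 ⌊952/55⌋=17 ⌊986/55⌋=17
  n=30…39: ⌊1020/55⌋=18 ⌊1054/55⌋=19 ⌊1088/55⌋=19 ⌊1122/55⌋=20 ⌊1156/55⌋=21 ⌊1190/55⌋=21 ⌊1224/55⌋=22 ⌊1258/55⌋=22 ⌊1292/55⌋=23 ⌊1326/55⌋=24
  n=40…49: ⌊1360/55⌋=24 ⌊1394/55⌋=25 ⌊1428/55⌋=25 ⌊1462/55⌋=26 ⌊1496/55⌋=27 ⌊1530/55⌋=27 ⌊1564/55⌋=28 ⌊1598/55⌋=29 ⌊1632/55⌋=29 ⌊1666/55⌋=30
  n=50…59: ⌊1700/55⌋=30 ⌊1734/55⌋=31 ⌊1768/55⌋=32 ⌊1802/55⌋=32 ⌊1836/55⌋=33 ⌊1870/55⌋=34 ⌊1904/55⌋=34 ⌊1938/55⌋=35 ⌊1972/55⌋=35 ⌊2006/55⌋=36
  n=60…69: ⌊2040/55⌋=37 ⌊2074/55⌋=37 ⌊2108/55⌋=38 ⌊2142/55⌋=38 ⌊2176/55⌋=39 ⌊2210/55⌋=40 ⌊2244/55⌋=40 ⌊2278/55⌋=41 ⌊2312/55⌋=42 ⌊2346/55⌋=42
  n=70…79: ⌊2380/55⌋=43 ⌊2414/55⌋=43 ⌊2448/55⌋=44 ⌊2482/55⌋=45 ⌊2516/55⌋=45 ⌊2550/55⌋=46 ⌊2584/55⌋=46 ⌊2618/55⌋=47 ⌊2652/55⌋=48 ⌊2686/55⌋=48
  n=80…89: ⌊2720/55⌋=49 ⌊2754/55⌋=50 ⌊2788/55⌋=50 ⌊2822/55⌋=51 ⌊2856/55⌋=51 ⌊2890/55⌋=52 ⌊2924/55⌋=53 ⌊2958/55⌋=53 ⌊2992/55⌋=54 ⌊3026/55⌋=55
  n=90…93: ⌊3060/55⌋=55 ⌊3094/55⌋=56 ⌊3128/55⌋=56 ⌊3162/55⌋=57
s_n = t_(n+1) − t_n for n = 0 … 92 gives
prefix = 010110101101101011010110110101101101011010110110101101101011010110110101101011011010110110101
slide a length-5 window over [0..4] … [88..92] (89 windows); first occurrence of each distinct factor:
  [  0..  4] 01011
  [  1..  5] 10110
  [  2..  6] 01101
  [  3..  7] 11010
  [  4..  8] 10101
  [  8.. 12] 11011
  (the other 83 windows repeat one of these)
distinct factors: {01011, 01101, 10101, 10110, 11010, 11011}
count = 6  (Sturmian bound for length 5 is 6)

6


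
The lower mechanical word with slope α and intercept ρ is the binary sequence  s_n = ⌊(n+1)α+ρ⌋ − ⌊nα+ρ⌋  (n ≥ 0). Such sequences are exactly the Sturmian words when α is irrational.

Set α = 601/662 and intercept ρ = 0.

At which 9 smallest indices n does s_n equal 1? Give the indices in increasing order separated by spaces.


n=0: ⌊601/662⌋−⌊0/662⌋ = 0−0 = 0
n=1: ⌊1202/662⌋−⌊601/662⌋ = 1−0 = 1  ← one
n=2: ⌊1803/662⌋−⌊1202/662⌋ = 2−1 = 1  ← one
n=3: ⌊2404/662⌋−⌊1803/662⌋ = 3−2 = 1  ← one
n=4: ⌊3005/662⌋−⌊2404/662⌋ = 4−3 = 1  ← one
n=5: ⌊3606/662⌋−⌊3005/662⌋ = 5−4 = 1  ← one
n=6: ⌊4207/662⌋−⌊3606/662⌋ = 6−5 = 1  ← one
n=7: ⌊4808/662⌋−⌊4207/662⌋ = 7−6 = 1  ← one
n=8: ⌊5409/662⌋−⌊4808/662⌋ = 8−7 = 1  ← one
n=9: ⌊6010/662⌋−⌊5409/662⌋ = 9−8 = 1  ← one
positions of the first 9 ones: 1 2 3 4 5 6 7 8 9

1 2 3 4 5 6 7 8 9


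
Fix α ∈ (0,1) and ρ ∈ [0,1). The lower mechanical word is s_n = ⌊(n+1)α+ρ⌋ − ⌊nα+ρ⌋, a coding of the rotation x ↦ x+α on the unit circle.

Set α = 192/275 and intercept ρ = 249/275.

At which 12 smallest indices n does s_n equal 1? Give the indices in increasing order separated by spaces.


n=0: ⌊441/275⌋−⌊249/275⌋ = 1−0 = 1  ← one
n=1: ⌊633/275⌋−⌊441/275⌋ = 2−1 = 1  ← one
n=2: ⌊825/275⌋−⌊633/275⌋ = 3−2 = 1  ← one
n=3: ⌊1017/275⌋−⌊825/275⌋ = 3−3 = 0
n=4: ⌊1209/275⌋−⌊1017/275⌋ = 4−3 = 1  ← one
n=5: ⌊1401/275⌋−⌊1209/275⌋ = 5−4 = 1  ← one
n=6: ⌊1593/275⌋−⌊1401/275⌋ = 5−5 = 0
n=7: ⌊1785/275⌋−⌊1593/275⌋ = 6−5 = 1  ← one
n=8: ⌊1977/275⌋−⌊1785/275⌋ = 7−6 = 1  ← one
n=9: ⌊2169/275⌋−⌊1977/275⌋ = 7−7 = 0
n=10: ⌊2361/275⌋−⌊2169/275⌋ = 8−7 = 1  ← one
n=11: ⌊2553/275⌋−⌊2361/275⌋ = 9−8 = 1  ← one
n=12: ⌊2745/275⌋−⌊2553/275⌋ = 9−9 = 0
n=13: ⌊2937/275⌋−⌊2745/275⌋ = 10−9 = 1  ← one
n=14: ⌊3129/275⌋−⌊2937/275⌋ = 11−10 = 1  ← one
n=15: ⌊3321/275⌋−⌊3129/275⌋ = 12−11 = 1  ← one
positions of the first 12 ones: 0 1 2 4 5 7 8 10 11 13 14 15

0 1 2 4 5 7 8 10 11 13 14 15


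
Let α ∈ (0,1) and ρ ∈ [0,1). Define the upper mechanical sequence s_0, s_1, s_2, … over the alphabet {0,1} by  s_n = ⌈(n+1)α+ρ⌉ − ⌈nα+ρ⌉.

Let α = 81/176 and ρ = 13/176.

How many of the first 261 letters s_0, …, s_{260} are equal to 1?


#1s = Σ_{n=0}^{260} s_n = Σ_{n=0}^{260} (⌈(n+1)α+ρ⌉ − ⌈nα+ρ⌉)
the sum telescopes: every ⌈nα+ρ⌉ with 0 < n < 261 appears once with + and once with −, leaving ⌈261α+ρ⌉ − ⌈0·α+ρ⌉
261α + ρ = (261·81 + 13) / 176 = 21154/176
ρ = 13/176
⌈21154/176⌉ = 121,  ⌈13/176⌉ = 1
#1s = 121 − 1 = 120

120


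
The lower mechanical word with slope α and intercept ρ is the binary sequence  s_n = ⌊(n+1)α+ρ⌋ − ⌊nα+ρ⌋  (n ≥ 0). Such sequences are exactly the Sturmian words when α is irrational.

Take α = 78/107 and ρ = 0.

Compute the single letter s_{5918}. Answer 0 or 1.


0

(n+1)α + ρ = (5919·78) / 107 = 461682/107
nα + ρ     = (5918·78) / 107 = 461604/107
⌊461682/107⌋ = 4314,  ⌊461604/107⌋ = 4314
s_{5918} = 4314 − 4314 = 0


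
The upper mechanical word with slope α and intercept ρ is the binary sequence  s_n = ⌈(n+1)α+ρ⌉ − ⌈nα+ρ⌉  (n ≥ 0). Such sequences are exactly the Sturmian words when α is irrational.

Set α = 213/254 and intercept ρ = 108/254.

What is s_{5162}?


1

(n+1)α + ρ = (5163·213 + 108) / 254 = 1099827/254
nα + ρ     = (5162·213 + 108) / 254 = 1099614/254
⌈1099827/254⌉ = 4331,  ⌈1099614/254⌉ = 4330
s_{5162} = 4331 − 4330 = 1


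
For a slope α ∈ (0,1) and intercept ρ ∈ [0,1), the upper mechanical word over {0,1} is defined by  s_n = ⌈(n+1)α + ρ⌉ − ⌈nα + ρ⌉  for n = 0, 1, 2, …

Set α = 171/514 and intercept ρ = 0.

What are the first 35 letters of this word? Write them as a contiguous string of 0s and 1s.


n=0: ⌈(1·171)/514⌉ − ⌈(0·171)/514⌉ = ⌈171/514⌉ − ⌈0/514⌉ = 1 − 0 = 1
n=1: ⌈(2·171)/514⌉ − ⌈(1·171)/514⌉ = ⌈342/514⌉ − ⌈171/514⌉ = 1 − 1 = 0
n=2: ⌈(3·171)/514⌉ − ⌈(2·171)/514⌉ = ⌈513/514⌉ − ⌈342/514⌉ = 1 − 1 = 0
n=3: ⌈(4·171)/514⌉ − ⌈(3·171)/514⌉ = ⌈684/514⌉ − ⌈513/514⌉ = 2 − 1 = 1
n=4: ⌈(5·171)/514⌉ − ⌈(4·171)/514⌉ = ⌈855/514⌉ − ⌈684/514⌉ = 2 − 2 = 0
n=5: ⌈(6·171)/514⌉ − ⌈(5·171)/514⌉ = ⌈1026/514⌉ − ⌈855/514⌉ = 2 − 2 = 0
n=6: ⌈(7·171)/514⌉ − ⌈(6·171)/514⌉ = ⌈1197/514⌉ − ⌈1026/514⌉ = 3 − 2 = 1
n=7: ⌈(8·171)/514⌉ − ⌈(7·171)/514⌉ = ⌈1368/514⌉ − ⌈1197/514⌉ = 3 − 3 = 0
n=8: ⌈(9·171)/514⌉ − ⌈(8·171)/514⌉ = ⌈1539/514⌉ − ⌈1368/514⌉ = 3 − 3 = 0
n=9: ⌈(10·171)/514⌉ − ⌈(9·171)/514⌉ = ⌈1710/514⌉ − ⌈1539/514⌉ = 4 − 3 = 1
n=10: ⌈(11·171)/514⌉ − ⌈(10·171)/514⌉ = ⌈1881/514⌉ − ⌈1710/514⌉ = 4 − 4 = 0
n=11: ⌈(12·171)/514⌉ − ⌈(11·171)/514⌉ = ⌈2052/514⌉ − ⌈1881/514⌉ = 4 − 4 = 0
n=12: ⌈(13·171)/514⌉ − ⌈(12·171)/514⌉ = ⌈2223/514⌉ − ⌈2052/514⌉ = 5 − 4 = 1
n=13: ⌈(14·171)/514⌉ − ⌈(13·171)/514⌉ = ⌈2394/514⌉ − ⌈2223/514⌉ = 5 − 5 = 0
n=14: ⌈(15·171)/514⌉ − ⌈(14·171)/514⌉ = ⌈2565/514⌉ − ⌈2394/514⌉ = 5 − 5 = 0
n=15: ⌈(16·171)/514⌉ − ⌈(15·171)/514⌉ = ⌈2736/514⌉ − ⌈2565/514⌉ = 6 − 5 = 1
n=16: ⌈(17·171)/514⌉ − ⌈(16·171)/514⌉ = ⌈2907/514⌉ − ⌈2736/514⌉ = 6 − 6 = 0
n=17: ⌈(18·171)/514⌉ − ⌈(17·171)/514⌉ = ⌈3078/514⌉ − ⌈2907/514⌉ = 6 − 6 = 0
n=18: ⌈(19·171)/514⌉ − ⌈(18·171)/514⌉ = ⌈3249/514⌉ − ⌈3078/514⌉ = 7 − 6 = 1
n=19: ⌈(20·171)/514⌉ − ⌈(19·171)/514⌉ = ⌈3420/514⌉ − ⌈3249/514⌉ = 7 − 7 = 0
n=20: ⌈(21·171)/514⌉ − ⌈(20·171)/514⌉ = ⌈3591/514⌉ − ⌈3420/514⌉ = 7 − 7 = 0
n=21: ⌈(22·171)/514⌉ − ⌈(21·171)/514⌉ = ⌈3762/514⌉ − ⌈3591/514⌉ = 8 − 7 = 1
n=22: ⌈(23·171)/514⌉ − ⌈(22·171)/514⌉ = ⌈3933/514⌉ − ⌈3762/514⌉ = 8 − 8 = 0
n=23: ⌈(24·171)/514⌉ − ⌈(23·171)/514⌉ = ⌈4104/514⌉ − ⌈3933/514⌉ = 8 − 8 = 0
n=24: ⌈(25·171)/514⌉ − ⌈(24·171)/514⌉ = ⌈4275/514⌉ − ⌈4104/514⌉ = 9 − 8 = 1
n=25: ⌈(26·171)/514⌉ − ⌈(25·171)/514⌉ = ⌈4446/514⌉ − ⌈4275/514⌉ = 9 − 9 = 0
n=26: ⌈(27·171)/514⌉ − ⌈(26·171)/514⌉ = ⌈4617/514⌉ − ⌈4446/514⌉ = 9 − 9 = 0
n=27: ⌈(28·171)/514⌉ − ⌈(27·171)/514⌉ = ⌈4788/514⌉ − ⌈4617/514⌉ = 10 − 9 = 1
n=28: ⌈(29·171)/514⌉ − ⌈(28·171)/514⌉ = ⌈4959/514⌉ − ⌈4788/514⌉ = 10 − 10 = 0
n=29: ⌈(30·171)/514⌉ − ⌈(29·171)/514⌉ = ⌈5130/514⌉ − ⌈4959/514⌉ = 10 − 10 = 0
n=30: ⌈(31·171)/514⌉ − ⌈(30·171)/514⌉ = ⌈5301/514⌉ − ⌈5130/514⌉ = 11 − 10 = 1
n=31: ⌈(32·171)/514⌉ − ⌈(31·171)/514⌉ = ⌈5472/514⌉ − ⌈5301/514⌉ = 11 − 11 = 0
n=32: ⌈(33·171)/514⌉ − ⌈(32·171)/514⌉ = ⌈5643/514⌉ − ⌈5472/514⌉ = 11 − 11 = 0
n=33: ⌈(34·171)/514⌉ − ⌈(33·171)/514⌉ = ⌈5814/514⌉ − ⌈5643/514⌉ = 12 − 11 = 1
n=34: ⌈(35·171)/514⌉ − ⌈(34·171)/514⌉ = ⌈5985/514⌉ − ⌈5814/514⌉ = 12 − 12 = 0

10010010010010010010010010010010010


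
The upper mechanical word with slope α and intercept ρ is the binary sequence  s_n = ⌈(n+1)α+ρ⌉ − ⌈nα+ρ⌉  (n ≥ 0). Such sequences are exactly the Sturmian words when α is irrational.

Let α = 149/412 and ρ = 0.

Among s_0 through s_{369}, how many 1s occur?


#1s = Σ_{n=0}^{369} s_n = Σ_{n=0}^{369} (⌈(n+1)α+ρ⌉ − ⌈nα+ρ⌉)
the sum telescopes: every ⌈nα+ρ⌉ with 0 < n < 370 appears once with + and once with −, leaving ⌈370α+ρ⌉ − ⌈0·α+ρ⌉
370α + ρ = (370·149) / 412 = 55130/412
ρ = 0/412
⌈55130/412⌉ = 134,  ⌈0/412⌉ = 0
#1s = 134 − 0 = 134

134


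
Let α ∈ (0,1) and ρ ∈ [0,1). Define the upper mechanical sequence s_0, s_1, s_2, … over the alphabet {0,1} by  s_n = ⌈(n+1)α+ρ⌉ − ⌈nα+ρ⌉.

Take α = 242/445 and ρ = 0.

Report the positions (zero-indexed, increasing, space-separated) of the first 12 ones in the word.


0 1 3 5 7 9 11 12 14 16 18 20

n=0: ⌈242/445⌉−⌈0/445⌉ = 1−0 = 1  ← one
n=1: ⌈484/445⌉−⌈242/445⌉ = 2−1 = 1  ← one
n=2: ⌈726/445⌉−⌈484/445⌉ = 2−2 = 0
n=3: ⌈968/445⌉−⌈726/445⌉ = 3−2 = 1  ← one
n=4: ⌈1210/445⌉−⌈968/445⌉ = 3−3 = 0
n=5: ⌈1452/445⌉−⌈1210/445⌉ = 4−3 = 1  ← one
n=6: ⌈1694/445⌉−⌈1452/445⌉ = 4−4 = 0
n=7: ⌈1936/445⌉−⌈1694/445⌉ = 5−4 = 1  ← one
n=8: ⌈2178/445⌉−⌈1936/445⌉ = 5−5 = 0
n=9: ⌈2420/445⌉−⌈2178/445⌉ = 6−5 = 1  ← one
n=10: ⌈2662/445⌉−⌈2420/445⌉ = 6−6 = 0
n=11: ⌈2904/445⌉−⌈2662/445⌉ = 7−6 = 1  ← one
n=12: ⌈3146/445⌉−⌈2904/445⌉ = 8−7 = 1  ← one
n=13: ⌈3388/445⌉−⌈3146/445⌉ = 8−8 = 0
n=14: ⌈3630/445⌉−⌈3388/445⌉ = 9−8 = 1  ← one
n=15: ⌈3872/445⌉−⌈3630/445⌉ = 9−9 = 0
n=16: ⌈4114/445⌉−⌈3872/445⌉ = 10−9 = 1  ← one
n=17: ⌈4356/445⌉−⌈4114/445⌉ = 10−10 = 0
n=18: ⌈4598/445⌉−⌈4356/445⌉ = 11−10 = 1  ← one
n=19: ⌈4840/445⌉−⌈4598/445⌉ = 11−11 = 0
n=20: ⌈5082/445⌉−⌈4840/445⌉ = 12−11 = 1  ← one
positions of the first 12 ones: 0 1 3 5 7 9 11 12 14 16 18 20


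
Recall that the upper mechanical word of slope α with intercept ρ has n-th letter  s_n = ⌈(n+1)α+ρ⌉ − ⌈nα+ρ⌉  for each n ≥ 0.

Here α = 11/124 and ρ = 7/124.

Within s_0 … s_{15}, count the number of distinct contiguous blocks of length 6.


t_n = ⌈(n·11+7)/124⌉ for n = 0 … 16:
  n=0…9: ⌈7/124⌉=1 ⌈18/124⌉=1 ⌈29/124⌉=1 ⌈40/124⌉=1 ⌈51/124⌉=1 ⌈62/124⌉=1 ⌈73/124⌉=1 ⌈84/124⌉=1 ⌈95/124⌉=1 ⌈106/124⌉=1
  n=10…16: ⌈117/124⌉=1 ⌈128/124⌉=2 ⌈139/124⌉=2 ⌈150/124⌉=2 ⌈161/124⌉=2 ⌈172/124⌉=2 ⌈183/124⌉=2
s_n = t_(n+1) − t_n for n = 0 … 15 gives
prefix = 0000000000100000
slide a length-6 window over [0..5] … [10..15] (11 windows); first occurrence of each distinct factor:
  [  0..  5] 000000
  [  5.. 10] 000001
  [  6.. 11] 000010
  [  7.. 12] 000100
  [  8.. 13] 001000
  [  9.. 14] 010000
  [ 10.. 15] 100000
  (the other 4 windows repeat one of these)
distinct factors: {000000, 000001, 000010, 000100, 001000, 010000, 100000}
count = 7  (Sturmian bound for length 6 is 7)

7


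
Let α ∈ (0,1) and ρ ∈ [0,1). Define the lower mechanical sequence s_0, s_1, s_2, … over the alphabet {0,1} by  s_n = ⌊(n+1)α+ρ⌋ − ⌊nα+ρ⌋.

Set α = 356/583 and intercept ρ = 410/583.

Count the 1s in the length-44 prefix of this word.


27

#1s = Σ_{n=0}^{43} s_n = Σ_{n=0}^{43} (⌊(n+1)α+ρ⌋ − ⌊nα+ρ⌋)
the sum telescopes: every ⌊nα+ρ⌋ with 0 < n < 44 appears once with + and once with −, leaving ⌊44α+ρ⌋ − ⌊0·α+ρ⌋
44α + ρ = (44·356 + 410) / 583 = 16074/583
ρ = 410/583
⌊16074/583⌋ = 27,  ⌊410/583⌋ = 0
#1s = 27 − 0 = 27


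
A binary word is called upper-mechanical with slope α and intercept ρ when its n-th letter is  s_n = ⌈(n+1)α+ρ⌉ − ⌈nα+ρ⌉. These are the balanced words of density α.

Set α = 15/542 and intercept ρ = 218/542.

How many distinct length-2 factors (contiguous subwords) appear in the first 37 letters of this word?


t_n = ⌈(n·15+218)/542⌉ for n = 0 … 37:
  n=0…9: ⌈218/542⌉=1 ⌈233/542⌉=1 ⌈248/542⌉=1 ⌈263/542⌉=1 ⌈278/542⌉=1 ⌈293/542⌉=1 ⌈308/542⌉=1 ⌈323/542⌉=1 ⌈338/542⌉=1 ⌈353/542⌉=1
  n=10…19: ⌈368/542⌉=1 ⌈383/542⌉=1 ⌈398/542⌉=1 ⌈413/542⌉=1 ⌈428/542⌉=1 ⌈443/542⌉=1 ⌈458/542⌉=1 ⌈473/542⌉=1 ⌈488/542⌉=1 ⌈503/542⌉=1
  n=20…29: ⌈518/542⌉=1 ⌈533/542⌉=1 ⌈548/542⌉=2 ⌈563/542⌉=2 ⌈578/542⌉=2 ⌈593/542⌉=2 ⌈608/542⌉=2 ⌈623/542⌉=2 ⌈638/542⌉=2 ⌈653/542⌉=2
  n=30…37: ⌈668/542⌉=2 ⌈683/542⌉=2 ⌈698/542⌉=2 ⌈713/542⌉=2 ⌈728/542⌉=2 ⌈743/542⌉=2 ⌈758/542⌉=2 ⌈773/542⌉=2
s_n = t_(n+1) − t_n for n = 0 … 36 gives
prefix = 0000000000000000000001000000000000000
slide a length-2 window over [0..1] … [35..36] (36 windows); first occurrence of each distinct factor:
  [  0..  1] 00
  [ 20.. 21] 01
  [ 21.. 22] 10
  (the other 33 windows repeat one of these)
distinct factors: {00, 01, 10}
count = 3  (Sturmian bound for length 2 is 3)

3


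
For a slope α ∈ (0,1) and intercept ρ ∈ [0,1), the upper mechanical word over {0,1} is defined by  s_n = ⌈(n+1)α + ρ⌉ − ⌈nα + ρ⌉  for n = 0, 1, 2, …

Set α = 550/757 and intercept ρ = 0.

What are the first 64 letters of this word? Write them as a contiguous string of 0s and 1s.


1110111011011101110110111011101101110111011011101110110111011101

n=0: ⌈(1·550)/757⌉ − ⌈(0·550)/757⌉ = ⌈550/757⌉ − ⌈0/757⌉ = 1 − 0 = 1
n=1: ⌈(2·550)/757⌉ − ⌈(1·550)/757⌉ = ⌈1100/757⌉ − ⌈550/757⌉ = 2 − 1 = 1
n=2: ⌈(3·550)/757⌉ − ⌈(2·550)/757⌉ = ⌈1650/757⌉ − ⌈1100/757⌉ = 3 − 2 = 1
n=3: ⌈(4·550)/757⌉ − ⌈(3·550)/757⌉ = ⌈2200/757⌉ − ⌈1650/757⌉ = 3 − 3 = 0
n=4: ⌈(5·550)/757⌉ − ⌈(4·550)/757⌉ = ⌈2750/757⌉ − ⌈2200/757⌉ = 4 − 3 = 1
n=5: ⌈(6·550)/757⌉ − ⌈(5·550)/757⌉ = ⌈3300/757⌉ − ⌈2750/757⌉ = 5 − 4 = 1
n=6: ⌈(7·550)/757⌉ − ⌈(6·550)/757⌉ = ⌈3850/757⌉ − ⌈3300/757⌉ = 6 − 5 = 1
n=7: ⌈(8·550)/757⌉ − ⌈(7·550)/757⌉ = ⌈4400/757⌉ − ⌈3850/757⌉ = 6 − 6 = 0
n=8: ⌈(9·550)/757⌉ − ⌈(8·550)/757⌉ = ⌈4950/757⌉ − ⌈4400/757⌉ = 7 − 6 = 1
n=9: ⌈(10·550)/757⌉ − ⌈(9·550)/757⌉ = ⌈5500/757⌉ − ⌈4950/757⌉ = 8 − 7 = 1
n=10: ⌈(11·550)/757⌉ − ⌈(10·550)/757⌉ = ⌈6050/757⌉ − ⌈5500/757⌉ = 8 − 8 = 0
n=11: ⌈(12·550)/757⌉ − ⌈(11·550)/757⌉ = ⌈6600/757⌉ − ⌈6050/757⌉ = 9 − 8 = 1
n=12: ⌈(13·550)/757⌉ − ⌈(12·550)/757⌉ = ⌈7150/757⌉ − ⌈6600/757⌉ = 10 − 9 = 1
n=13: ⌈(14·550)/757⌉ − ⌈(13·550)/757⌉ = ⌈7700/757⌉ − ⌈7150/757⌉ = 11 − 10 = 1
n=14: ⌈(15·550)/757⌉ − ⌈(14·550)/757⌉ = ⌈8250/757⌉ − ⌈7700/757⌉ = 11 − 11 = 0
n=15: ⌈(16·550)/757⌉ − ⌈(15·550)/757⌉ = ⌈8800/757⌉ − ⌈8250/757⌉ = 12 − 11 = 1
n=16: ⌈(17·550)/757⌉ − ⌈(16·550)/757⌉ = ⌈9350/757⌉ − ⌈8800/757⌉ = 13 − 12 = 1
n=17: ⌈(18·550)/757⌉ − ⌈(17·550)/757⌉ = ⌈9900/757⌉ − ⌈9350/757⌉ = 14 − 13 = 1
n=18: ⌈(19·550)/757⌉ − ⌈(18·550)/757⌉ = ⌈10450/757⌉ − ⌈9900/757⌉ = 14 − 14 = 0
n=19: ⌈(20·550)/757⌉ − ⌈(19·550)/757⌉ = ⌈11000/757⌉ − ⌈10450/757⌉ = 15 − 14 = 1
n=20: ⌈(21·550)/757⌉ − ⌈(20·550)/757⌉ = ⌈11550/757⌉ − ⌈11000/757⌉ = 16 − 15 = 1
n=21: ⌈(22·550)/757⌉ − ⌈(21·550)/757⌉ = ⌈12100/757⌉ − ⌈11550/757⌉ = 16 − 16 = 0
n=22: ⌈(23·550)/757⌉ − ⌈(22·550)/757⌉ = ⌈12650/757⌉ − ⌈12100/757⌉ = 17 − 16 = 1
n=23: ⌈(24·550)/757⌉ − ⌈(23·550)/757⌉ = ⌈13200/757⌉ − ⌈12650/757⌉ = 18 − 17 = 1
n=24: ⌈(25·550)/757⌉ − ⌈(24·550)/757⌉ = ⌈13750/757⌉ − ⌈13200/757⌉ = 19 − 18 = 1
n=25: ⌈(26·550)/757⌉ − ⌈(25·550)/757⌉ = ⌈14300/757⌉ − ⌈13750/757⌉ = 19 − 19 = 0
n=26: ⌈(27·550)/757⌉ − ⌈(26·550)/757⌉ = ⌈14850/757⌉ − ⌈14300/757⌉ = 20 − 19 = 1
n=27: ⌈(28·550)/757⌉ − ⌈(27·550)/757⌉ = ⌈15400/757⌉ − ⌈14850/757⌉ = 21 − 20 = 1
n=28: ⌈(29·550)/757⌉ − ⌈(28·550)/757⌉ = ⌈15950/757⌉ − ⌈15400/757⌉ = 22 − 21 = 1
n=29: ⌈(30·550)/757⌉ − ⌈(29·550)/757⌉ = ⌈16500/757⌉ − ⌈15950/757⌉ = 22 − 22 = 0
n=30: ⌈(31·550)/757⌉ − ⌈(30·550)/757⌉ = ⌈17050/757⌉ − ⌈16500/757⌉ = 23 − 22 = 1
n=31: ⌈(32·550)/757⌉ − ⌈(31·550)/757⌉ = ⌈17600/757⌉ − ⌈17050/757⌉ = 24 − 23 = 1
n=32: ⌈(33·550)/757⌉ − ⌈(32·550)/757⌉ = ⌈18150/757⌉ − ⌈17600/757⌉ = 24 − 24 = 0
n=33: ⌈(34·550)/757⌉ − ⌈(33·550)/757⌉ = ⌈18700/757⌉ − ⌈18150/757⌉ = 25 − 24 = 1
n=34: ⌈(35·550)/757⌉ − ⌈(34·550)/757⌉ = ⌈19250/757⌉ − ⌈18700/757⌉ = 26 − 25 = 1
n=35: ⌈(36·550)/757⌉ − ⌈(35·550)/757⌉ = ⌈19800/757⌉ − ⌈19250/757⌉ = 27 − 26 = 1
n=36: ⌈(37·550)/757⌉ − ⌈(36·550)/757⌉ = ⌈20350/757⌉ − ⌈19800/757⌉ = 27 − 27 = 0
n=37: ⌈(38·550)/757⌉ − ⌈(37·550)/757⌉ = ⌈20900/757⌉ − ⌈20350/757⌉ = 28 − 27 = 1
n=38: ⌈(39·550)/757⌉ − ⌈(38·550)/757⌉ = ⌈21450/757⌉ − ⌈20900/757⌉ = 29 − 28 = 1
n=39: ⌈(40·550)/757⌉ − ⌈(39·550)/757⌉ = ⌈22000/757⌉ − ⌈21450/757⌉ = 30 − 29 = 1
n=40: ⌈(41·550)/757⌉ − ⌈(40·550)/757⌉ = ⌈22550/757⌉ − ⌈22000/757⌉ = 30 − 30 = 0
n=41: ⌈(42·550)/757⌉ − ⌈(41·550)/757⌉ = ⌈23100/757⌉ − ⌈22550/757⌉ = 31 − 30 = 1
n=42: ⌈(43·550)/757⌉ − ⌈(42·550)/757⌉ = ⌈23650/757⌉ − ⌈23100/757⌉ = 32 − 31 = 1
n=43: ⌈(44·550)/757⌉ − ⌈(43·550)/757⌉ = ⌈24200/757⌉ − ⌈23650/757⌉ = 32 − 32 = 0
n=44: ⌈(45·550)/757⌉ − ⌈(44·550)/757⌉ = ⌈24750/757⌉ − ⌈24200/757⌉ = 33 − 32 = 1
n=45: ⌈(46·550)/757⌉ − ⌈(45·550)/757⌉ = ⌈25300/757⌉ − ⌈24750/757⌉ = 34 − 33 = 1
n=46: ⌈(47·550)/757⌉ − ⌈(46·550)/757⌉ = ⌈25850/757⌉ − ⌈25300/757⌉ = 35 − 34 = 1
n=47: ⌈(48·550)/757⌉ − ⌈(47·550)/757⌉ = ⌈26400/757⌉ − ⌈25850/757⌉ = 35 − 35 = 0
n=48: ⌈(49·550)/757⌉ − ⌈(48·550)/757⌉ = ⌈26950/757⌉ − ⌈26400/757⌉ = 36 − 35 = 1
n=49: ⌈(50·550)/757⌉ − ⌈(49·550)/757⌉ = ⌈27500/757⌉ − ⌈26950/757⌉ = 37 − 36 = 1
n=50: ⌈(51·550)/757⌉ − ⌈(50·550)/757⌉ = ⌈28050/757⌉ − ⌈27500/757⌉ = 38 − 37 = 1
n=51: ⌈(52·550)/757⌉ − ⌈(51·550)/757⌉ = ⌈28600/757⌉ − ⌈28050/757⌉ = 38 − 38 = 0
n=52: ⌈(53·550)/757⌉ − ⌈(52·550)/757⌉ = ⌈29150/757⌉ − ⌈28600/757⌉ = 39 − 38 = 1
n=53: ⌈(54·550)/757⌉ − ⌈(53·550)/757⌉ = ⌈29700/757⌉ − ⌈29150/757⌉ = 40 − 39 = 1
n=54: ⌈(55·550)/757⌉ − ⌈(54·550)/757⌉ = ⌈30250/757⌉ − ⌈29700/757⌉ = 40 − 40 = 0
n=55: ⌈(56·550)/757⌉ − ⌈(55·550)/757⌉ = ⌈30800/757⌉ − ⌈30250/757⌉ = 41 − 40 = 1
n=56: ⌈(57·550)/757⌉ − ⌈(56·550)/757⌉ = ⌈31350/757⌉ − ⌈30800/757⌉ = 42 − 41 = 1
n=57: ⌈(58·550)/757⌉ − ⌈(57·550)/757⌉ = ⌈31900/757⌉ − ⌈31350/757⌉ = 43 − 42 = 1
n=58: ⌈(59·550)/757⌉ − ⌈(58·550)/757⌉ = ⌈32450/757⌉ − ⌈31900/757⌉ = 43 − 43 = 0
n=59: ⌈(60·550)/757⌉ − ⌈(59·550)/757⌉ = ⌈33000/757⌉ − ⌈32450/757⌉ = 44 − 43 = 1
n=60: ⌈(61·550)/757⌉ − ⌈(60·550)/757⌉ = ⌈33550/757⌉ − ⌈33000/757⌉ = 45 − 44 = 1
n=61: ⌈(62·550)/757⌉ − ⌈(61·550)/757⌉ = ⌈34100/757⌉ − ⌈33550/757⌉ = 46 − 45 = 1
n=62: ⌈(63·550)/757⌉ − ⌈(62·550)/757⌉ = ⌈34650/757⌉ − ⌈34100/757⌉ = 46 − 46 = 0
n=63: ⌈(64·550)/757⌉ − ⌈(63·550)/757⌉ = ⌈35200/757⌉ − ⌈34650/757⌉ = 47 − 46 = 1


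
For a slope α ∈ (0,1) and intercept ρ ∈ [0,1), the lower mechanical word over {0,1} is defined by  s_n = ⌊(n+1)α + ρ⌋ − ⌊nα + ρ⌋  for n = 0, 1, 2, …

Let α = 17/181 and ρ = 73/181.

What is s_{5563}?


0

(n+1)α + ρ = (5564·17 + 73) / 181 = 94661/181
nα + ρ     = (5563·17 + 73) / 181 = 94644/181
⌊94661/181⌋ = 522,  ⌊94644/181⌋ = 522
s_{5563} = 522 − 522 = 0


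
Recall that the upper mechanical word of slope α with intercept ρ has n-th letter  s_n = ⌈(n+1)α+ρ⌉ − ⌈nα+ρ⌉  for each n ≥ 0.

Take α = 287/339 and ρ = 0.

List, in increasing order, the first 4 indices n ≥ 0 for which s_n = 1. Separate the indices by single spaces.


0 1 2 3

n=0: ⌈287/339⌉−⌈0/339⌉ = 1−0 = 1  ← one
n=1: ⌈574/339⌉−⌈287/339⌉ = 2−1 = 1  ← one
n=2: ⌈861/339⌉−⌈574/339⌉ = 3−2 = 1  ← one
n=3: ⌈1148/339⌉−⌈861/339⌉ = 4−3 = 1  ← one
positions of the first 4 ones: 0 1 2 3


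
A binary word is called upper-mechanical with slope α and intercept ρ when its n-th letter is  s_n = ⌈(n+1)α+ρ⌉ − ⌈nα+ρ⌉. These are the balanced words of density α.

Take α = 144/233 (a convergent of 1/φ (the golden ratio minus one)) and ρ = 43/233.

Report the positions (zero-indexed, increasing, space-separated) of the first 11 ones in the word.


1 2 4 6 7 9 11 12 14 15 17

n=0: ⌈187/233⌉−⌈43/233⌉ = 1−1 = 0
n=1: ⌈331/233⌉−⌈187/233⌉ = 2−1 = 1  ← one
n=2: ⌈475/233⌉−⌈331/233⌉ = 3−2 = 1  ← one
n=3: ⌈619/233⌉−⌈475/233⌉ = 3−3 = 0
n=4: ⌈763/233⌉−⌈619/233⌉ = 4−3 = 1  ← one
n=5: ⌈907/233⌉−⌈763/233⌉ = 4−4 = 0
n=6: ⌈1051/233⌉−⌈907/233⌉ = 5−4 = 1  ← one
n=7: ⌈1195/233⌉−⌈1051/233⌉ = 6−5 = 1  ← one
n=8: ⌈1339/233⌉−⌈1195/233⌉ = 6−6 = 0
n=9: ⌈1483/233⌉−⌈1339/233⌉ = 7−6 = 1  ← one
n=10: ⌈1627/233⌉−⌈1483/233⌉ = 7−7 = 0
n=11: ⌈1771/233⌉−⌈1627/233⌉ = 8−7 = 1  ← one
n=12: ⌈1915/233⌉−⌈1771/233⌉ = 9−8 = 1  ← one
n=13: ⌈2059/233⌉−⌈1915/233⌉ = 9−9 = 0
n=14: ⌈2203/233⌉−⌈2059/233⌉ = 10−9 = 1  ← one
n=15: ⌈2347/233⌉−⌈2203/233⌉ = 11−10 = 1  ← one
n=16: ⌈2491/233⌉−⌈2347/233⌉ = 11−11 = 0
n=17: ⌈2635/233⌉−⌈2491/233⌉ = 12−11 = 1  ← one
positions of the first 11 ones: 1 2 4 6 7 9 11 12 14 15 17


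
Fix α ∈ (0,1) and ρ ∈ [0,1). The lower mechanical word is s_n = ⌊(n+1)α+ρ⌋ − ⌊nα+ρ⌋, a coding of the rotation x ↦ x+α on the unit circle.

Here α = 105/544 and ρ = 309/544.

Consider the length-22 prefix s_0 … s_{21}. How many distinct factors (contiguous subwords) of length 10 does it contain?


5

t_n = ⌊(n·105+309)/544⌋ for n = 0 … 22:
  n=0…9: ⌊309/544⌋=0 ⌊414/544⌋=0 ⌊519/544⌋=0 ⌊624/544⌋=1 ⌊729/544⌋=1 ⌊834/544⌋=1 ⌊939/544⌋=1 ⌊1044/544⌋=1 ⌊1149/544⌋=2 ⌊1254/544⌋=2
  n=10…19: ⌊1359/544⌋=2 ⌊1464/544⌋=2 ⌊1569/544⌋=2 ⌊1674/544⌋=3 ⌊1779/544⌋=3 ⌊1884/544⌋=3 ⌊1989/544⌋=3 ⌊2094/544⌋=3 ⌊2199/544⌋=4 ⌊2304/544⌋=4
  n=20…22: ⌊2409/544⌋=4 ⌊2514/544⌋=4 ⌊2619/544⌋=4
s_n = t_(n+1) − t_n for n = 0 … 21 gives
prefix = 0010000100001000010000
slide a length-10 window over [0..9] … [12..21] (13 windows); first occurrence of each distinct factor:
  [  0..  9] 0010000100
  [  1.. 10] 0100001000
  [  2.. 11] 1000010000
  [  3.. 12] 0000100001
  [  4.. 13] 0001000010
  (the other 8 windows repeat one of these)
distinct factors: {0000100001, 0001000010, 0010000100, 0100001000, 1000010000}
count = 5  (Sturmian bound for length 10 is 11)


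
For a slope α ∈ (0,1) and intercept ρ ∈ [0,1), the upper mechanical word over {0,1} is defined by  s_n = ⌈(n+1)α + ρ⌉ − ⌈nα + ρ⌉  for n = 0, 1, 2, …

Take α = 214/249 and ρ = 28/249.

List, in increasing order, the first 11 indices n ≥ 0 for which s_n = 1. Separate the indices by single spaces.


1 2 3 4 5 6 8 9 10 11 12

n=0: ⌈242/249⌉−⌈28/249⌉ = 1−1 = 0
n=1: ⌈456/249⌉−⌈242/249⌉ = 2−1 = 1  ← one
n=2: ⌈670/249⌉−⌈456/249⌉ = 3−2 = 1  ← one
n=3: ⌈884/249⌉−⌈670/249⌉ = 4−3 = 1  ← one
n=4: ⌈1098/249⌉−⌈884/249⌉ = 5−4 = 1  ← one
n=5: ⌈1312/249⌉−⌈1098/249⌉ = 6−5 = 1  ← one
n=6: ⌈1526/249⌉−⌈1312/249⌉ = 7−6 = 1  ← one
n=7: ⌈1740/249⌉−⌈1526/249⌉ = 7−7 = 0
n=8: ⌈1954/249⌉−⌈1740/249⌉ = 8−7 = 1  ← one
n=9: ⌈2168/249⌉−⌈1954/249⌉ = 9−8 = 1  ← one
n=10: ⌈2382/249⌉−⌈2168/249⌉ = 10−9 = 1  ← one
n=11: ⌈2596/249⌉−⌈2382/249⌉ = 11−10 = 1  ← one
n=12: ⌈2810/249⌉−⌈2596/249⌉ = 12−11 = 1  ← one
positions of the first 11 ones: 1 2 3 4 5 6 8 9 10 11 12
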